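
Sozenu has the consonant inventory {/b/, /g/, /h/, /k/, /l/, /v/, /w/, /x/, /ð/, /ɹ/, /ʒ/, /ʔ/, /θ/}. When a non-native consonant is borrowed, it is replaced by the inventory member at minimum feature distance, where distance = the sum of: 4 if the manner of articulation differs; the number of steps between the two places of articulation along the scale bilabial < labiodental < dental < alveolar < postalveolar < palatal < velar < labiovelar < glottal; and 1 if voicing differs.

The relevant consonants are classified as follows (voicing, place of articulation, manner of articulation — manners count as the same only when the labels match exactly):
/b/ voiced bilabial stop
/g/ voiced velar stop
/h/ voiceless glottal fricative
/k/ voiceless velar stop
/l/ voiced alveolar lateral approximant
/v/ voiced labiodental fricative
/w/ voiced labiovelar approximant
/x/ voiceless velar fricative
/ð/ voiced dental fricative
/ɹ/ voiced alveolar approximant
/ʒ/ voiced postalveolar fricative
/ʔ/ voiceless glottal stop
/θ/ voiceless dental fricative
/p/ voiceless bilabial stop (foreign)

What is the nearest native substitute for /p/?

b

/b/ is closest: same manner (stop), place distance 0 (bilabial→bilabial), voicing differs (+1); total 1. Next closest is /k/ at distance 6.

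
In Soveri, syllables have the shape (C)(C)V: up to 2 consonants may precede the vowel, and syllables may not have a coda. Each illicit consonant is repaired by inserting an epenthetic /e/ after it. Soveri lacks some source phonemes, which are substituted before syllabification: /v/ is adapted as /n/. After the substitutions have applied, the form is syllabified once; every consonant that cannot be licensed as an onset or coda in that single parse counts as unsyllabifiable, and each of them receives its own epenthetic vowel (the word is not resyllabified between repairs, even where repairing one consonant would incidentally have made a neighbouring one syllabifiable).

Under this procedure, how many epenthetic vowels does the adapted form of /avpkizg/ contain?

After substitution the input is /anpkizg/.
The unsyllabifiable consonants are /n/, /z/, /g/; each receives one epenthetic vowel.

3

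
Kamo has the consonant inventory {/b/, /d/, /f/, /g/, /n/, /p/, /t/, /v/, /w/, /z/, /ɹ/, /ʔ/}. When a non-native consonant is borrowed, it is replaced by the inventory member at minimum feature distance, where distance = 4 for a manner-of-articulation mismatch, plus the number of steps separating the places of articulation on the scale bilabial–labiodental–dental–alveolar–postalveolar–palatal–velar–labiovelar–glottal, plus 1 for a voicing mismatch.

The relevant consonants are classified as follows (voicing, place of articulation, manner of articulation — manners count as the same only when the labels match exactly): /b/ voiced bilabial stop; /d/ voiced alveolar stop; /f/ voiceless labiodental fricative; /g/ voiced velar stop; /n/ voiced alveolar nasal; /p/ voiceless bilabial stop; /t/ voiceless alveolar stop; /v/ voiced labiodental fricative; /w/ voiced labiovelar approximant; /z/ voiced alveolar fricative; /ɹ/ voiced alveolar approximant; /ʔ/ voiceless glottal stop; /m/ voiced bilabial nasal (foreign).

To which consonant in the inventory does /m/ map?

/n/ is closest: same manner (nasal), place distance 3 (bilabial→alveolar), same voicing; total 3. Next closest is /b/ at distance 4.

n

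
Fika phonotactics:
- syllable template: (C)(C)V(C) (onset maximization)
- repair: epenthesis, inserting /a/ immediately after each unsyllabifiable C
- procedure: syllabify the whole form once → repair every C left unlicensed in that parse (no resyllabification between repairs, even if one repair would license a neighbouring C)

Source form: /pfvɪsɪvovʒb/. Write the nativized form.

pafvɪsɪvovʒaba

Under (C)(C)V(C), the unsyllabifiable consonants are /p/, /ʒ/, /b/ (at most one coda consonant is licensed; onsets may contain at most 2 consonants).
Inserting the epenthetic vowel yields /p/ → /pa/, /ʒ/ → /ʒa/, /b/ → /ba/.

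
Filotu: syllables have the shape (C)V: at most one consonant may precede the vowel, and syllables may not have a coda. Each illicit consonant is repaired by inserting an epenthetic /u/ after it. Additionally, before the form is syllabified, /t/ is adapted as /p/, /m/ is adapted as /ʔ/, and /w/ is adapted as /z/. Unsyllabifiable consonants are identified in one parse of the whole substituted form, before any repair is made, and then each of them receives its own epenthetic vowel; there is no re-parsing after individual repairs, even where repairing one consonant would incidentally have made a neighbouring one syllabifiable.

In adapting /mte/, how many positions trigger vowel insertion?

After substitution the input is /ʔpe/.
The unsyllabifiable consonants are /ʔ/; each receives one epenthetic vowel.

1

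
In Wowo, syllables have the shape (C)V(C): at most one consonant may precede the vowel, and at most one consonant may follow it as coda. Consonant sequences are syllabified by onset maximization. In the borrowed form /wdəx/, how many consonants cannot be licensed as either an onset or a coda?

The consonants /w/ cannot be parsed into a legal (C)V(C) syllable (at most one coda consonant is licensed; onsets are limited to one consonant).

1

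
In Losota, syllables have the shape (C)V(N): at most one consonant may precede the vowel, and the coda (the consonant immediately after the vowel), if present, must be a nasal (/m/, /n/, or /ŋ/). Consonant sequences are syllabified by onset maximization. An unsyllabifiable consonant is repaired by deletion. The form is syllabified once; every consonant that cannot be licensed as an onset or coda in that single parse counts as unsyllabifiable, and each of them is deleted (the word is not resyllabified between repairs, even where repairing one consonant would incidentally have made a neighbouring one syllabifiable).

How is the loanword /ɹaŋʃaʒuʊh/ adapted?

Syllabifying with onset maximization leaves /h/ stranded (only a nasal (/m/, /n/, or /ŋ/) is licensed in coda position; onsets are limited to one consonant).
Each unlicensed consonant is deleted: /h/.

ɹaŋʃaʒuʊ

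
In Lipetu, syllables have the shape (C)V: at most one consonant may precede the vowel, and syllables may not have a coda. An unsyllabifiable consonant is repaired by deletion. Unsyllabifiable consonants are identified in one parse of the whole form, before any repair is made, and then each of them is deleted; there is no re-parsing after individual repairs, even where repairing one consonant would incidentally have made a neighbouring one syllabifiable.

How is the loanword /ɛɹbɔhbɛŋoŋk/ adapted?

Syllabifying with onset maximization leaves /ɹ/, /h/, /ŋ/, /k/ stranded (no codas are permitted; onsets are limited to one consonant).
Deleting the stranded consonants removes /ɹ/, /h/, /ŋ/, /k/.

ɛbɔbɛŋo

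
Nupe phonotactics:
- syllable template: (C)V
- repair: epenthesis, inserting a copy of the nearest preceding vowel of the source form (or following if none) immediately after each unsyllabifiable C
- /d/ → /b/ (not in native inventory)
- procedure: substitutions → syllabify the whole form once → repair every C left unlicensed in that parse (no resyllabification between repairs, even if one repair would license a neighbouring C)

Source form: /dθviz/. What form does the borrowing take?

biθivizi

Substitution: /d/ → /b/, giving /bθviz/.
The consonants /b/, /θ/, /z/ cannot be parsed into a legal (C)V syllable (no codas are permitted; onsets are limited to one consonant).
Epenthesis after each stranded consonant: /b/ → /bi/, /θ/ → /θi/, /z/ → /zi/.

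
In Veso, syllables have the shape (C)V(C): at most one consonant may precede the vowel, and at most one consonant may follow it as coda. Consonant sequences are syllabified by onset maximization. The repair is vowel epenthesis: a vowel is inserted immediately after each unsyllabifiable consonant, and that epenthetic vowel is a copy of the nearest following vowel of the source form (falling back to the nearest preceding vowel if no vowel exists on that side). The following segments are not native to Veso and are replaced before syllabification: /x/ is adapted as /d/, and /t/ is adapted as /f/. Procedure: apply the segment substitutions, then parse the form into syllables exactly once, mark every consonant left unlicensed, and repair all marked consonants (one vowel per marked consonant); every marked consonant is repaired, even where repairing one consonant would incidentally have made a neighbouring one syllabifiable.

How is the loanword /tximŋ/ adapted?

fidimŋi

Substitution: /t/ → /f/, /x/ → /d/, giving /fdimŋ/.
Syllabifying with onset maximization leaves /f/, /ŋ/ stranded (at most one coda consonant is licensed; onsets are limited to one consonant).
Epenthesis after each stranded consonant: /f/ → /fi/, /ŋ/ → /ŋi/.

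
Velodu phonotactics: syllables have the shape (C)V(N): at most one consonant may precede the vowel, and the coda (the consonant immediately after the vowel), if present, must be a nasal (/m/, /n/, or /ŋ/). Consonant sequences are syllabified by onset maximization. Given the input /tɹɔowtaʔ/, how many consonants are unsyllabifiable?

The consonants /t/, /w/, /ʔ/ cannot be parsed into a legal (C)V(N) syllable (only a nasal (/m/, /n/, or /ŋ/) is licensed in coda position; onsets are limited to one consonant).

3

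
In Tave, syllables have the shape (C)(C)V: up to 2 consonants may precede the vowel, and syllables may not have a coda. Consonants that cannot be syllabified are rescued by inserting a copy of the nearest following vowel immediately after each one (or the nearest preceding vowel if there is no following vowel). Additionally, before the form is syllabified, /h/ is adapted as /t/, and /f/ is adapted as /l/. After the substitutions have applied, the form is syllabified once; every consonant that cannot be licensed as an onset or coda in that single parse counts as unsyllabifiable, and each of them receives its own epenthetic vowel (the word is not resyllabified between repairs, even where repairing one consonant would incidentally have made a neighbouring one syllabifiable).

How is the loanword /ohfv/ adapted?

Substitution: /h/ → /t/, /f/ → /l/, giving /otlv/.
Under (C)(C)V, the unsyllabifiable consonants are /t/, /l/, /v/ (no codas are permitted; onsets may contain at most 2 consonants).
Each unlicensed consonant becomes the onset of a new syllable: /t/ → /to/, /l/ → /lo/, /v/ → /vo/.

otolovo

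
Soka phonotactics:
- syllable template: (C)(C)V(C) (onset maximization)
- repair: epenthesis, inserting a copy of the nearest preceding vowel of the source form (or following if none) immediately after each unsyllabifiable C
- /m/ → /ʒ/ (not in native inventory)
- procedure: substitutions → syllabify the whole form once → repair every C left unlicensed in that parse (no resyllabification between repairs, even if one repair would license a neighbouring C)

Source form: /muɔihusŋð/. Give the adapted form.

Substitution: /m/ → /ʒ/, giving /ʒuɔihusŋð/.
Under (C)(C)V(C), the unsyllabifiable consonants are /ŋ/, /ð/ (at most one coda consonant is licensed; onsets may contain at most 2 consonants).
Each unlicensed consonant becomes the onset of a new syllable: /ŋ/ → /ŋu/, /ð/ → /ðu/.

ʒuɔihusŋuðu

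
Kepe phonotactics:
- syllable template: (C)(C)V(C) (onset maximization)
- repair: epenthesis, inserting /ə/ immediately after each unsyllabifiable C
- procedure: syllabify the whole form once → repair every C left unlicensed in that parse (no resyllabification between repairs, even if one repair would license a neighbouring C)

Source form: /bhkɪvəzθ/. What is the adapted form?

Under (C)(C)V(C), the unsyllabifiable consonants are /b/, /θ/ (at most one coda consonant is licensed; onsets may contain at most 2 consonants).
Epenthesis after each stranded consonant: /b/ → /bə/, /θ/ → /θə/.

bəhkɪvəzθə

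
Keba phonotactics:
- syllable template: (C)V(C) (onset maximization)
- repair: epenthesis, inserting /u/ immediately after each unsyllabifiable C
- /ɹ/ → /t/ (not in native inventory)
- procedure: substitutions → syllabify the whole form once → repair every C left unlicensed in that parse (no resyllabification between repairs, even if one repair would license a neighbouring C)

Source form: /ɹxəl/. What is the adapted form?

Substitution: /ɹ/ → /t/, giving /txəl/.
The consonants /t/ cannot be parsed into a legal (C)V(C) syllable (at most one coda consonant is licensed; onsets are limited to one consonant).
Inserting the epenthetic vowel yields /t/ → /tu/.

tuxəl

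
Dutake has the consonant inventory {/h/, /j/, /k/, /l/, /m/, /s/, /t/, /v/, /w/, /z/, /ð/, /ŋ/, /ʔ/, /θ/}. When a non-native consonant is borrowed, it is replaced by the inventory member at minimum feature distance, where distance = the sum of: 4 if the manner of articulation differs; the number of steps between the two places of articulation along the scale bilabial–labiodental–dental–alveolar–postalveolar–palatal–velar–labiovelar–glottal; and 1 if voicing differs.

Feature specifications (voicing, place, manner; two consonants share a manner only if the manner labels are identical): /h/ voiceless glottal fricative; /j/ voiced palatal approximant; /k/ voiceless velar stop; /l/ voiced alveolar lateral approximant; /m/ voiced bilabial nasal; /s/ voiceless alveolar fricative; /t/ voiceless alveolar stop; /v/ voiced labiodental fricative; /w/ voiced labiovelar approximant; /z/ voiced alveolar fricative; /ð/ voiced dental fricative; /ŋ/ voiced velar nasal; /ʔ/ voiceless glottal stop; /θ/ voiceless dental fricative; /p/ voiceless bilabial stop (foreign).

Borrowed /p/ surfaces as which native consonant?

t

/t/ is closest: same manner (stop), place distance 3 (bilabial→alveolar), same voicing; total 3. Next closest is /m/ at distance 5.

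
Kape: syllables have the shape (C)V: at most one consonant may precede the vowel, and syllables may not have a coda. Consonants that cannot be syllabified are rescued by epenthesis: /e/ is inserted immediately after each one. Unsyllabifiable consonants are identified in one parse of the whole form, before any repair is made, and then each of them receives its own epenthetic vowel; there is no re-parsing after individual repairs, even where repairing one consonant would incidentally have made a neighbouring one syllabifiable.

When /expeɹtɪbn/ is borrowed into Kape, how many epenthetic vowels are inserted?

4

The unsyllabifiable consonants are /x/, /ɹ/, /b/, /n/; each receives one epenthetic vowel.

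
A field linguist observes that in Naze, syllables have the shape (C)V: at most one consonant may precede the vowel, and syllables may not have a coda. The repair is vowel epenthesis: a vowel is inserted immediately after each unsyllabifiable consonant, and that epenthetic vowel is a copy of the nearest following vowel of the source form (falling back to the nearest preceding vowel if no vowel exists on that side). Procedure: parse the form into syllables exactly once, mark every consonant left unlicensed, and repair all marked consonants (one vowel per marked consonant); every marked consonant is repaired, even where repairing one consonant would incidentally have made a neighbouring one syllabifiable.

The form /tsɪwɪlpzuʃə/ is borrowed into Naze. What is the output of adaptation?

The consonants /t/, /l/, /p/ cannot be parsed into a legal (C)V syllable (no codas are permitted; onsets are limited to one consonant).
Epenthesis after each stranded consonant: /t/ → /tɪ/, /l/ → /lu/, /p/ → /pu/.

tɪsɪwɪlupuzuʃə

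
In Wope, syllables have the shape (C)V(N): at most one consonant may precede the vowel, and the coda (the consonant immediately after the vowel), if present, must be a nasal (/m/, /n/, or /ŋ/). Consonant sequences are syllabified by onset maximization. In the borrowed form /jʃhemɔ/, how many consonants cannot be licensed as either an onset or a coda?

2

Under (C)V(N), the unsyllabifiable consonants are /j/, /ʃ/ (only a nasal (/m/, /n/, or /ŋ/) is licensed in coda position; onsets are limited to one consonant).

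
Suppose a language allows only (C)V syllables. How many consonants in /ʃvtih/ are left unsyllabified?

Under (C)V, the unsyllabifiable consonants are /ʃ/, /v/, /h/ (no codas are permitted; onsets are limited to one consonant).

3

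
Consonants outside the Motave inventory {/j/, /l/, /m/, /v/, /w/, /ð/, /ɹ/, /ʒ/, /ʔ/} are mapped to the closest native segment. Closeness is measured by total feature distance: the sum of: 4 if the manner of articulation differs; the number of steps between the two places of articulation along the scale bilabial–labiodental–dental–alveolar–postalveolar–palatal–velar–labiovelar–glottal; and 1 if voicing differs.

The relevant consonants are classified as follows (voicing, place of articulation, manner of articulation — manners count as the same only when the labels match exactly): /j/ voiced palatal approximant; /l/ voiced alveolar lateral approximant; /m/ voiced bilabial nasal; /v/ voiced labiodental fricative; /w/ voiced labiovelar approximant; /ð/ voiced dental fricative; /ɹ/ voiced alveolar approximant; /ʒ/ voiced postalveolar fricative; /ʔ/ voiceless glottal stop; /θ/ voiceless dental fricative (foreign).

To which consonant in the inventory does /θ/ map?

ð

/ð/ is closest: same manner (fricative), place distance 0 (dental→dental), voicing differs (+1); total 1. Next closest is /v/ at distance 2.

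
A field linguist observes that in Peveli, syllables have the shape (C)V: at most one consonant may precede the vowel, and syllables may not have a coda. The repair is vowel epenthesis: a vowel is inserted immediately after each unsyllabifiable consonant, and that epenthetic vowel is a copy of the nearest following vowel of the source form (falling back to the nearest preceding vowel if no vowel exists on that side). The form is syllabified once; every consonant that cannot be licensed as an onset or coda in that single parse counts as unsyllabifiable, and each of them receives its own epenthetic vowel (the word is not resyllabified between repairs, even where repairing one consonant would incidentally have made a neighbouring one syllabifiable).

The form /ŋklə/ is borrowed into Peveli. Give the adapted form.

ŋəkələ

Under (C)V, the unsyllabifiable consonants are /ŋ/, /k/ (no codas are permitted; onsets are limited to one consonant).
Each unlicensed consonant becomes the onset of a new syllable: /ŋ/ → /ŋə/, /k/ → /kə/.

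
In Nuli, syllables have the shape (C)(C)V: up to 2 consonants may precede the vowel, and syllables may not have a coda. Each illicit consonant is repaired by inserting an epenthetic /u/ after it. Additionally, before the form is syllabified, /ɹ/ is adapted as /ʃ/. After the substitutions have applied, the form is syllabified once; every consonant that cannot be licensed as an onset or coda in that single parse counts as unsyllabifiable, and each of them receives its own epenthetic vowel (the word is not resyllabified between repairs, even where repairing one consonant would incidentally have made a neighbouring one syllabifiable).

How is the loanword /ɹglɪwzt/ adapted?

Substitution: /ɹ/ → /ʃ/, giving /ʃglɪwzt/.
The consonants /ʃ/, /w/, /z/, /t/ cannot be parsed into a legal (C)(C)V syllable (no codas are permitted; onsets may contain at most 2 consonants).
Epenthesis after each stranded consonant: /ʃ/ → /ʃu/, /w/ → /wu/, /z/ → /zu/, /t/ → /tu/.

ʃuglɪwuzutu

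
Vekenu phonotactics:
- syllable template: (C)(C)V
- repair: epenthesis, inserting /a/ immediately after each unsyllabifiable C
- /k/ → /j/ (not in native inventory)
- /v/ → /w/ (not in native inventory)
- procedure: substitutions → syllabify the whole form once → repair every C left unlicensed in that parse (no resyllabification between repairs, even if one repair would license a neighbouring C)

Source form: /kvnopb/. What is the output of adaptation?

Substitution: /k/ → /j/, /v/ → /w/, giving /jwnopb/.
Under (C)(C)V, the unsyllabifiable consonants are /j/, /p/, /b/ (no codas are permitted; onsets may contain at most 2 consonants).
Inserting the epenthetic vowel yields /j/ → /ja/, /p/ → /pa/, /b/ → /ba/.

jawnopaba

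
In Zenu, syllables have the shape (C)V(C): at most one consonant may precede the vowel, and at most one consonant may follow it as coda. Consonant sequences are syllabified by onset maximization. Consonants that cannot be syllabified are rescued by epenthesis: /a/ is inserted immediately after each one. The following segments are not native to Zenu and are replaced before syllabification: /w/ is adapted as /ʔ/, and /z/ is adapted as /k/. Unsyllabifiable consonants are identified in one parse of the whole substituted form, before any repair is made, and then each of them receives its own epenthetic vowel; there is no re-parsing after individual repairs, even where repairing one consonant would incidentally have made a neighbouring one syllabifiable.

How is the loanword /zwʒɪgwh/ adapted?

Substitution: /z/ → /k/, /w/ → /ʔ/, giving /kʔʒɪgʔh/.
The consonants /k/, /ʔ/, /ʔ/, /h/ cannot be parsed into a legal (C)V(C) syllable (at most one coda consonant is licensed; onsets are limited to one consonant).
Each unlicensed consonant becomes the onset of a new syllable: /k/ → /ka/, /ʔ/ → /ʔa/, /ʔ/ → /ʔa/, /h/ → /ha/.

kaʔaʒɪgʔaha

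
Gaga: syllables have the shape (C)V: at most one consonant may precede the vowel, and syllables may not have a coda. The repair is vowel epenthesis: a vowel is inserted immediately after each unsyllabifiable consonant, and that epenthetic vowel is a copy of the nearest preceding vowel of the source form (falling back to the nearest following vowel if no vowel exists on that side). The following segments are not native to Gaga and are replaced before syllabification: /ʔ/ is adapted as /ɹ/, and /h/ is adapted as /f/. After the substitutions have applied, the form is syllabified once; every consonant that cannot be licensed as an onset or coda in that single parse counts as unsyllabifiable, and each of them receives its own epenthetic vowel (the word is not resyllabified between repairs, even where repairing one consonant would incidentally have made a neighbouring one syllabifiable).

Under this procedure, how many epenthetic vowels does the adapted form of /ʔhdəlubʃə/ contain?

After substitution the input is /ɹfdəlubʃə/.
The unsyllabifiable consonants are /ɹ/, /f/, /b/; each receives one epenthetic vowel.

3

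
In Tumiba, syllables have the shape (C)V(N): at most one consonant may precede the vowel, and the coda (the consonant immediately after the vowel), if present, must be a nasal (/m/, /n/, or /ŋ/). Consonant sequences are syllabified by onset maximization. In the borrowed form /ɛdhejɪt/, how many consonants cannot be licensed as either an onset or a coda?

2

The consonants /d/, /t/ cannot be parsed into a legal (C)V(N) syllable (only a nasal (/m/, /n/, or /ŋ/) is licensed in coda position; onsets are limited to one consonant).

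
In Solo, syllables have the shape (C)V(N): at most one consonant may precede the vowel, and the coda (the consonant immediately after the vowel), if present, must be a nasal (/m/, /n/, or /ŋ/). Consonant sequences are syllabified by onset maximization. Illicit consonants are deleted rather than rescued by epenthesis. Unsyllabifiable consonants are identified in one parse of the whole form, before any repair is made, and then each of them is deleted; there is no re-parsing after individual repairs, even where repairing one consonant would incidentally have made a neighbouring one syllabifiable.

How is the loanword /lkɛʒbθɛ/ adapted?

kɛθɛ

The consonants /l/, /ʒ/, /b/ cannot be parsed into a legal (C)V(N) syllable (only a nasal (/m/, /n/, or /ŋ/) is licensed in coda position; onsets are limited to one consonant).
Each unlicensed consonant is deleted: /l/, /ʒ/, /b/.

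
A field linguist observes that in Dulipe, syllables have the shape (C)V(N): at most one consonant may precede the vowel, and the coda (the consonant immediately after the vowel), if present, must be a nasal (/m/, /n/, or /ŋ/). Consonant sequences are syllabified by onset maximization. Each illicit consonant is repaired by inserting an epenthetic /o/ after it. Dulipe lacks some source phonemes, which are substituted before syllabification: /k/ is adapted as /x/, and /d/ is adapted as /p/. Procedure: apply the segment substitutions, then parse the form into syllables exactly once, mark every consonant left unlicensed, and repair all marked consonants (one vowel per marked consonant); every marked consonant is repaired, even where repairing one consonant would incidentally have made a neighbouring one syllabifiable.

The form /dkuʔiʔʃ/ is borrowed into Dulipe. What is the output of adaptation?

poxuʔiʔoʃo

Substitution: /d/ → /p/, /k/ → /x/, giving /pxuʔiʔʃ/.
Syllabifying with onset maximization leaves /p/, /ʔ/, /ʃ/ stranded (only a nasal (/m/, /n/, or /ŋ/) is licensed in coda position; onsets are limited to one consonant).
Each unlicensed consonant becomes the onset of a new syllable: /p/ → /po/, /ʔ/ → /ʔo/, /ʃ/ → /ʃo/.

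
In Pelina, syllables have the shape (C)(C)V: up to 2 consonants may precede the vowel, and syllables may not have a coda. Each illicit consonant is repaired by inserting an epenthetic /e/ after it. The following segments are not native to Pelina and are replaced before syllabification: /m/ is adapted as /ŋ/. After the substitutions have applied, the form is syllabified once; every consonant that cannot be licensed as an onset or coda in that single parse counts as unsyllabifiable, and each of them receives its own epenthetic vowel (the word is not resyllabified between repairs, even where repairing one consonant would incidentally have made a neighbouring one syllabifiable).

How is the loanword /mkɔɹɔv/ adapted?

ŋkɔɹɔve

Substitution: /m/ → /ŋ/, giving /ŋkɔɹɔv/.
The consonants /v/ cannot be parsed into a legal (C)(C)V syllable (no codas are permitted; onsets may contain at most 2 consonants).
Epenthesis after each stranded consonant: /v/ → /ve/.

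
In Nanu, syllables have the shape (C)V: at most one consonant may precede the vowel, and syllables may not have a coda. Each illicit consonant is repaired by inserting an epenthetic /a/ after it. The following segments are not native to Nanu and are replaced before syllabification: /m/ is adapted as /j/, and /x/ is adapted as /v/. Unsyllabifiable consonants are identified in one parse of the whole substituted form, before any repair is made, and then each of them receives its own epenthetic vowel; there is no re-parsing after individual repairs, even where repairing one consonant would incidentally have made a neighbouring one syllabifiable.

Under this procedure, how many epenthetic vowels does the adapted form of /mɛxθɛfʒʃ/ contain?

4

After substitution the input is /jɛvθɛfʒʃ/.
The unsyllabifiable consonants are /v/, /f/, /ʒ/, /ʃ/; each receives one epenthetic vowel.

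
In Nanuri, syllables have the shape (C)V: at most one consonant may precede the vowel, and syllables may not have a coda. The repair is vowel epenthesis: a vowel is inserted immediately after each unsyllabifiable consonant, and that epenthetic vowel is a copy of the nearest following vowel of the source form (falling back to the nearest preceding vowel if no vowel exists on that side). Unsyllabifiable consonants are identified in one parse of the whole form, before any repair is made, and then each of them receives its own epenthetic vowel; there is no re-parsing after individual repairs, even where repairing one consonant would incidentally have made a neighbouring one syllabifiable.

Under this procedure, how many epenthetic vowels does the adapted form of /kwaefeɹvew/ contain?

The unsyllabifiable consonants are /k/, /ɹ/, /w/; each receives one epenthetic vowel.

3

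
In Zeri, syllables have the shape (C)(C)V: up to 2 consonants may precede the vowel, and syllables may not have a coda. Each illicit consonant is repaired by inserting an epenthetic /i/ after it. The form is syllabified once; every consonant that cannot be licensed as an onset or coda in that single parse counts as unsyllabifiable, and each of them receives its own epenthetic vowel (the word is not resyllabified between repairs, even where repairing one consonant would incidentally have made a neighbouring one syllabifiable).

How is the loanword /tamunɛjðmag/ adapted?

Syllabifying with onset maximization leaves /j/, /g/ stranded (no codas are permitted; onsets may contain at most 2 consonants).
Inserting the epenthetic vowel yields /j/ → /ji/, /g/ → /gi/.

tamunɛjiðmagi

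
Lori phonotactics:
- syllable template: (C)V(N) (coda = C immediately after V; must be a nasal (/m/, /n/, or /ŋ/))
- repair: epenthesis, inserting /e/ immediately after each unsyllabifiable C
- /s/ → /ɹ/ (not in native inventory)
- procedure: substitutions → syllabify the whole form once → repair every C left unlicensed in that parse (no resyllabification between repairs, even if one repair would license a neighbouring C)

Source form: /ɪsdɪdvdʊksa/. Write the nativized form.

ɪɹedɪdevedʊkeɹa

Substitution: /s/ → /ɹ/, giving /ɪɹdɪdvdʊkɹa/.
The consonants /ɹ/, /d/, /v/, /k/ cannot be parsed into a legal (C)V(N) syllable (only a nasal (/m/, /n/, or /ŋ/) is licensed in coda position; onsets are limited to one consonant).
Inserting the epenthetic vowel yields /ɹ/ → /ɹe/, /d/ → /de/, /v/ → /ve/, /k/ → /ke/.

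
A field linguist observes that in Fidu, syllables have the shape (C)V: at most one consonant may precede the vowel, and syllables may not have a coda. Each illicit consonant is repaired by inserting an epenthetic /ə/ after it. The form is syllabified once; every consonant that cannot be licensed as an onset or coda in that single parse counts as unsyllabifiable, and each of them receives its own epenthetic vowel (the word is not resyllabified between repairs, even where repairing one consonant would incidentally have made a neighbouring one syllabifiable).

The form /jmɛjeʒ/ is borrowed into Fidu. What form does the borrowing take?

The consonants /j/, /ʒ/ cannot be parsed into a legal (C)V syllable (no codas are permitted; onsets are limited to one consonant).
Each unlicensed consonant becomes the onset of a new syllable: /j/ → /jə/, /ʒ/ → /ʒə/.

jəmɛjeʒə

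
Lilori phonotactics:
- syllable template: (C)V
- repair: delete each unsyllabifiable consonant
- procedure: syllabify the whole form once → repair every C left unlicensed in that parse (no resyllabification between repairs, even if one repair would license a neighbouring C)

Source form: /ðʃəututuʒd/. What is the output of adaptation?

Syllabifying with onset maximization leaves /ð/, /ʒ/, /d/ stranded (no codas are permitted; onsets are limited to one consonant).
Deletion applies to /ð/, /ʒ/, /d/.

ʃəututu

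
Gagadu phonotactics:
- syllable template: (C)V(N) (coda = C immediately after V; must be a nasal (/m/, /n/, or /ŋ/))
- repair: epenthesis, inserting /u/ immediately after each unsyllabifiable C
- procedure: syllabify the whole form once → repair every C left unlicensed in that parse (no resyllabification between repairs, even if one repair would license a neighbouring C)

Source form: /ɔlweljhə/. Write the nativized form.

ɔluwelujuhə

Syllabifying with onset maximization leaves /l/, /l/, /j/ stranded (only a nasal (/m/, /n/, or /ŋ/) is licensed in coda position; onsets are limited to one consonant).
Inserting the epenthetic vowel yields /l/ → /lu/, /l/ → /lu/, /j/ → /ju/.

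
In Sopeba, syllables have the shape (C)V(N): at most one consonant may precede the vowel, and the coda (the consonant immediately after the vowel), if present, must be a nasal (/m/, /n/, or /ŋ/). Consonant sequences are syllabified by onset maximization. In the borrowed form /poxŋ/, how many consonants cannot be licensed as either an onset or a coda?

2

Under (C)V(N), the unsyllabifiable consonants are /x/, /ŋ/ (only a nasal (/m/, /n/, or /ŋ/) is licensed in coda position; onsets are limited to one consonant).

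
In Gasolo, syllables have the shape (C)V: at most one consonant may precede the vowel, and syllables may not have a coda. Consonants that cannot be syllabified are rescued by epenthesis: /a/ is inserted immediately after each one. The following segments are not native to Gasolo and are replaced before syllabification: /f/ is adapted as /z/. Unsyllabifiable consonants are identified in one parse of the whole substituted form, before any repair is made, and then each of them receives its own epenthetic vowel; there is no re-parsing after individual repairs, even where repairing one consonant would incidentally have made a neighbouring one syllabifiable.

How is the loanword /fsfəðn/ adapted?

Substitution: /f/ → /z/, giving /zszəðn/.
Syllabifying with onset maximization leaves /z/, /s/, /ð/, /n/ stranded (no codas are permitted; onsets are limited to one consonant).
Each unlicensed consonant becomes the onset of a new syllable: /z/ → /za/, /s/ → /sa/, /ð/ → /ða/, /n/ → /na/.

zasazəðana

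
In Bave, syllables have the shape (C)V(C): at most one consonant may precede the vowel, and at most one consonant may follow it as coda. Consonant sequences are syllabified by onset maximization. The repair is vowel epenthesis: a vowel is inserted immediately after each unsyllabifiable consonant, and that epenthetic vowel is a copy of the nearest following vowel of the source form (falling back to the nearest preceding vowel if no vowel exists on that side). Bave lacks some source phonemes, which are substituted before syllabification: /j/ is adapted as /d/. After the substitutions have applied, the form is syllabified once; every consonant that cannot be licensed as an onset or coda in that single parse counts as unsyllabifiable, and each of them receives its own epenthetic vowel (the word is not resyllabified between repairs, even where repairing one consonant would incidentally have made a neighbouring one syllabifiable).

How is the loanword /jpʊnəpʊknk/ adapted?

Substitution: /j/ → /d/, giving /dpʊnəpʊknk/.
Under (C)V(C), the unsyllabifiable consonants are /d/, /n/, /k/ (at most one coda consonant is licensed; onsets are limited to one consonant).
Epenthesis after each stranded consonant: /d/ → /dʊ/, /n/ → /nʊ/, /k/ → /kʊ/.

dʊpʊnəpʊknʊkʊ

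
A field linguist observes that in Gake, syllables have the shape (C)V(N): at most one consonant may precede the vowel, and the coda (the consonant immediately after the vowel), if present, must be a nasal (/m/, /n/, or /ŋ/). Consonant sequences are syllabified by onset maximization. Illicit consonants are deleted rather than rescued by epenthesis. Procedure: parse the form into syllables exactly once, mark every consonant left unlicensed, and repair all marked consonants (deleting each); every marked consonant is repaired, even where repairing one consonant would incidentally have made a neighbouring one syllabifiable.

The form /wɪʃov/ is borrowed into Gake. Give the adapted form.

Under (C)V(N), the unsyllabifiable consonants are /v/ (only a nasal (/m/, /n/, or /ŋ/) is licensed in coda position; onsets are limited to one consonant).
Each unlicensed consonant is deleted: /v/.

wɪʃo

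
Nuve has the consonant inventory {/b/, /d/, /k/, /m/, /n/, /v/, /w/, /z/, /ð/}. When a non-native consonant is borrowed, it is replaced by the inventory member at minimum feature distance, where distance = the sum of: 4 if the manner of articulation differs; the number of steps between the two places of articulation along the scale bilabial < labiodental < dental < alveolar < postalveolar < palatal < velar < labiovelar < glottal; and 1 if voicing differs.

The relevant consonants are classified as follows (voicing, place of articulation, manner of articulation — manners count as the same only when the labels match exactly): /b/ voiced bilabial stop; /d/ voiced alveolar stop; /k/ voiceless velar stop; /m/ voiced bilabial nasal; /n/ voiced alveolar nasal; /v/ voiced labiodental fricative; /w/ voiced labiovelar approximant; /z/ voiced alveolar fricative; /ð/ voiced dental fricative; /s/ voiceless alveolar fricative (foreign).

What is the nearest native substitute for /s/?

/z/ is closest: same manner (fricative), place distance 0 (alveolar→alveolar), voicing differs (+1); total 1. Next closest is /ð/ at distance 2.

z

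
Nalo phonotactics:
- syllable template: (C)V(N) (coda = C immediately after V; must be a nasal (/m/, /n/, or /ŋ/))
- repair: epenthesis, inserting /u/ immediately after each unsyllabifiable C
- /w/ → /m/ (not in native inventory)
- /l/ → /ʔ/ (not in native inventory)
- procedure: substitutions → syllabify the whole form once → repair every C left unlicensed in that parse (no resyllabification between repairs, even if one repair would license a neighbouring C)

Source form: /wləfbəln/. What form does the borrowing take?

Substitution: /w/ → /m/, /l/ → /ʔ/, giving /mʔəfbəʔn/.
Syllabifying with onset maximization leaves /m/, /f/, /ʔ/, /n/ stranded (only a nasal (/m/, /n/, or /ŋ/) is licensed in coda position; onsets are limited to one consonant).
Inserting the epenthetic vowel yields /m/ → /mu/, /f/ → /fu/, /ʔ/ → /ʔu/, /n/ → /nu/.

muʔəfubəʔunu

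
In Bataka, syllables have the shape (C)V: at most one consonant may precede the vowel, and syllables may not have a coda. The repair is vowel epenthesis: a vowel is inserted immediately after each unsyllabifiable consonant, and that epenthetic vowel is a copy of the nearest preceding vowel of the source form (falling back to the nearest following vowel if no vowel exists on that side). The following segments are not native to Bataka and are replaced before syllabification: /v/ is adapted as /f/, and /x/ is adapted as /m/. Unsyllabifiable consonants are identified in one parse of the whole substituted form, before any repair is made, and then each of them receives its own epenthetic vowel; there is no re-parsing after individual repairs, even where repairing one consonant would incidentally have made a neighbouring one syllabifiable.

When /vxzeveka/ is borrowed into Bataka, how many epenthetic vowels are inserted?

After substitution the input is /fmzefeka/.
The unsyllabifiable consonants are /f/, /m/; each receives one epenthetic vowel.

2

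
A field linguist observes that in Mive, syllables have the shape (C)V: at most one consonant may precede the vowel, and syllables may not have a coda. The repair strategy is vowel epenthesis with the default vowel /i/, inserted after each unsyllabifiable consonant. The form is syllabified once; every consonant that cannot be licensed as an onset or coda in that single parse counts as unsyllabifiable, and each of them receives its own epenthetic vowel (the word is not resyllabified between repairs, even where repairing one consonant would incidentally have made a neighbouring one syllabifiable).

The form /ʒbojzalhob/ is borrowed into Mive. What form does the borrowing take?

Syllabifying with onset maximization leaves /ʒ/, /j/, /l/, /b/ stranded (no codas are permitted; onsets are limited to one consonant).
Epenthesis after each stranded consonant: /ʒ/ → /ʒi/, /j/ → /ji/, /l/ → /li/, /b/ → /bi/.

ʒibojizalihobi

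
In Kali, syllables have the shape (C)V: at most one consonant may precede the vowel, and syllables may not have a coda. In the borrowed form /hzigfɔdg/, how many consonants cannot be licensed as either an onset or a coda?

4

Syllabifying with onset maximization leaves /h/, /g/, /d/, /g/ stranded (no codas are permitted; onsets are limited to one consonant).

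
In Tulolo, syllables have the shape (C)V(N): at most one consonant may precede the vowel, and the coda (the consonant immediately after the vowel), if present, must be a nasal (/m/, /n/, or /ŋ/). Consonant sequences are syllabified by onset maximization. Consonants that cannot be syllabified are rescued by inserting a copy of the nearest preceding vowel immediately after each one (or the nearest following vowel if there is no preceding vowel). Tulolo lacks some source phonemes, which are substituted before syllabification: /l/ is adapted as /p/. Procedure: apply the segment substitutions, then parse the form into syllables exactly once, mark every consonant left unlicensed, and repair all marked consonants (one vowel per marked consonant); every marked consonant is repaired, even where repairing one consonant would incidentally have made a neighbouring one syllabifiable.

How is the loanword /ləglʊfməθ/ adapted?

Substitution: /l/ → /p/, giving /pəgpʊfməθ/.
The consonants /g/, /f/, /θ/ cannot be parsed into a legal (C)V(N) syllable (only a nasal (/m/, /n/, or /ŋ/) is licensed in coda position; onsets are limited to one consonant).
Inserting the epenthetic vowel yields /g/ → /gə/, /f/ → /fʊ/, /θ/ → /θə/.

pəgəpʊfʊməθə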